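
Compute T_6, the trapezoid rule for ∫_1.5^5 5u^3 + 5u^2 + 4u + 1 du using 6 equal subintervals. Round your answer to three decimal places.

Δu = (5 − 1.5)/6 = 7/12.
f(1.5) = 35.125, f(25/12) = 131753/1728, f(8/3) = 3835/27, f(3.25) = 238.453125, f(23/6) = 80233/216, f(53/12) = 945181/1728, f(5) = 771.
T_6 = (Δu/2)·[f(u_0) + 2f(u_1) + ... + 2f(u_{5}) + f(u_6)].
Sum ≈ 1037.299.

1037.299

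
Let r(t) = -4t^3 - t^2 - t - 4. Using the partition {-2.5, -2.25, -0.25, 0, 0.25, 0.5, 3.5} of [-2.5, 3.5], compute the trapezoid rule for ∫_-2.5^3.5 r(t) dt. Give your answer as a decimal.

Subinterval widths: 0.25, 2, 0.25, 0.25, 0.25, 3.
r(-2.5) = 54.75, r(-2.25) = 38.75, r(-0.25) = -3.75, r(0) = -4, r(0.25) = -4.375, r(0.5) = -5.25, r(3.5) = -191.25.
On each subinterval the trapezoid contributes (Δt_i/2)·[r(t_{i-1}) + r(t_i)].
Sum = -251.28125.

-251.28125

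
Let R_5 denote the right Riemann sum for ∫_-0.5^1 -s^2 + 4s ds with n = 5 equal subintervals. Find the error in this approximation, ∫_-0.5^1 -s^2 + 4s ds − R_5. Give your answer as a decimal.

Exact integral: ∫_-0.5^1 f(s) ds = 1.125.
R_5 = 1.89.
Error = 1.125 − 1.89 = -0.765.

-0.765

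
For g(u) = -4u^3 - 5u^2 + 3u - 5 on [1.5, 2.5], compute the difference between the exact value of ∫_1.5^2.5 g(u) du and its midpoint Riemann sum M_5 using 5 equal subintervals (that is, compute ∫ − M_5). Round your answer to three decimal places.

-0.097

Exact integral: ∫_1.5^2.5 g(u) du ≈ -53.41667.
M_5 = -53.32.
Error ≈ -53.41667 − (-53.32) ≈ -0.097.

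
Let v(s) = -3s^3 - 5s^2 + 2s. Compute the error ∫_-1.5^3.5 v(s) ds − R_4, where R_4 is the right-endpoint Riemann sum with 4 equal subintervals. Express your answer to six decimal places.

129.947917

Exact integral: ∫_-1.5^3.5 v(s) ds ≈ -175.83333333.
R_4 = -305.78125.
Error ≈ -175.83333333 − (-305.78125) ≈ 129.947917.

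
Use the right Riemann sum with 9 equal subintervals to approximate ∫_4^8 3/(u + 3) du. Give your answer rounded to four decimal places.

1.3219

Δu = (8 − 4)/9 = 4/9.
Right endpoints: 40/9, 44/9, 16/3, 52/9, 56/9, 20/3, 64/9, 68/9, 8.
f(40/9) = 27/67, f(44/9) = 27/71, f(16/3) = 0.36, f(52/9) = 27/79, f(56/9) = 27/83, f(20/3) = 9/29, f(64/9) = 27/91, f(68/9) = 27/95, f(8) = 3/11.
Sum = Δu · [f(40/9) + f(44/9) + f(16/3) + ...].
Sum ≈ 1.3219.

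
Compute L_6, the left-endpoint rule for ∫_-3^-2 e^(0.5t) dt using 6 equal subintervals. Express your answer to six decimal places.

Δt = (-2 − (-3))/6 = 1/6.
Left endpoints: -3, -17/6, -8/3, -2.5, -7/3, -13/6.
f(-3) ≈ 0.223130, f(-17/6) ≈ 0.242521, f(-8/3) ≈ 0.263597, f(-2.5) ≈ 0.286505, f(-7/3) ≈ 0.311403, f(-13/6) ≈ 0.338465.
Sum = Δt · [f(-3) + f(-17/6) + f(-8/3) + ...].
Sum ≈ 0.277604.

0.277604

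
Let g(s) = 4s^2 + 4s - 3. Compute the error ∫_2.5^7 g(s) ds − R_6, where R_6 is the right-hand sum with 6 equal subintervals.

Exact integral: ∫_2.5^7 g(s) ds = 508.5.
R_6 = 581.0625.
Error = 508.5 − 581.0625 = -72.5625.

-72.5625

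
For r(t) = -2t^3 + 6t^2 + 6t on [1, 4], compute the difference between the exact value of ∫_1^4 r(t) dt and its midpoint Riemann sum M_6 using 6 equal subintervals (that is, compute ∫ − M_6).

Exact integral: ∫_1^4 r(t) dt = 43.5.
M_6 = 44.0625.
Error = 43.5 − 44.0625 = -0.5625.

-0.5625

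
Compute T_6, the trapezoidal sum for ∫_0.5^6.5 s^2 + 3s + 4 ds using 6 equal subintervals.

179.5

Δs = (6.5 − 0.5)/6 = 1.
f(0.5) = 5.75, f(1.5) = 10.75, f(2.5) = 17.75, f(3.5) = 26.75, f(4.5) = 37.75, f(5.5) = 50.75, f(6.5) = 65.75.
T_6 = (Δs/2)·[f(s_0) + 2f(s_1) + ... + 2f(s_{5}) + f(s_6)].
Sum = 179.5.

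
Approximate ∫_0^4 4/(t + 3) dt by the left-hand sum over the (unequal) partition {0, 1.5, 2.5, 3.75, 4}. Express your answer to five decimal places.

Subinterval widths: 1.5, 1, 1.25, 0.25.
Left endpoints: 0, 1.5, 2.5, 3.75.
f(0) = 4/3, f(1.5) = 8/9, f(2.5) = 8/11, f(3.75) = 16/27.
Sum = Σ Δt_i · f(t_i).
Sum ≈ 3.94613.

3.94613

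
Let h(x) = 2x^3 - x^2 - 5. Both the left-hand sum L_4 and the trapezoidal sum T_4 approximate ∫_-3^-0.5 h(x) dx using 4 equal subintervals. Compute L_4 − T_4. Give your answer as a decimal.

L_4 ≈ -83.330078.
T_4 ≈ -63.798828.
L_4 − T_4 = -19.53125.

-19.53125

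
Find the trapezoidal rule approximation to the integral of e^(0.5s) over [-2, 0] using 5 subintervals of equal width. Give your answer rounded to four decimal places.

1.2685

Δs = (0 − (-2))/5 = 0.4.
f(-2) ≈ 0.3679, f(-1.6) ≈ 0.4493, f(-1.2) ≈ 0.5488, f(-0.8) ≈ 0.6703, f(-0.4) ≈ 0.8187, f(0) ≈ 1.0000.
T_5 = (Δs/2)·[f(s_0) + 2f(s_1) + ... + 2f(s_{4}) + f(s_5)].
Sum ≈ 1.2685.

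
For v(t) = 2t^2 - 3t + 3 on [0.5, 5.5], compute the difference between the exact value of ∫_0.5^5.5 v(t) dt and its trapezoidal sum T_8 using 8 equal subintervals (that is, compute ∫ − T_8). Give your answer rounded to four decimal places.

Exact integral: ∫_0.5^5.5 v(t) dt ≈ 80.833333.
T_8 = 81.484375.
Error ≈ 80.833333 − 81.484375 ≈ -0.6510.

-0.6510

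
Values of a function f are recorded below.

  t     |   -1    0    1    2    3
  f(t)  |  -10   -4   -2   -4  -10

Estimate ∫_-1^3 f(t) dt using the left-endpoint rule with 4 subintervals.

-20

Δt = 1.
Sum = 1·[(-10) + (-4) + (-2) + (-4)] = -20.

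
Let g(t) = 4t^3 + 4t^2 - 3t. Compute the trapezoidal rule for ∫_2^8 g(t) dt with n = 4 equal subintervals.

4806

Δt = (8 − 2)/4 = 1.5.
g(2) = 42, g(3.5) = 210, g(5) = 585, g(6.5) = 1248, g(8) = 2280.
T_4 = (Δt/2)·[g(t_0) + 2g(t_1) + 2g(t_2) + 2g(t_3) + g(t_4)].
Sum = 4806.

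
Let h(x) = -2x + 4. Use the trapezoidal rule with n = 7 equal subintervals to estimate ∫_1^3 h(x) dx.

0

Δx = (3 − 1)/7 = 2/7.
h(1) = 2, h(9/7) = 10/7, h(11/7) = 6/7, h(13/7) = 2/7, h(15/7) = -2/7, h(17/7) = -6/7, h(19/7) = -10/7, h(3) = -2.
T_7 = (Δx/2)·[h(x_0) + 2h(x_1) + ... + 2h(x_{6}) + h(x_7)].
Sum = 0.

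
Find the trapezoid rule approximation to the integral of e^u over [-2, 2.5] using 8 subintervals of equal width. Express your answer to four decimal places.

12.3631

Δu = (2.5 − (-2))/8 = 0.5625.
f(-2) ≈ 0.1353, f(-1.4375) ≈ 0.2375, f(-0.875) ≈ 0.4169, f(-0.3125) ≈ 0.7316, f(0.25) ≈ 1.2840, f(0.8125) ≈ 2.2535, f(1.375) ≈ 3.9551, f(1.9375) ≈ 6.9414, f(2.5) ≈ 12.1825.
T_8 = (Δu/2)·[f(u_0) + 2f(u_1) + ... + 2f(u_{7}) + f(u_8)].
Sum ≈ 12.3631.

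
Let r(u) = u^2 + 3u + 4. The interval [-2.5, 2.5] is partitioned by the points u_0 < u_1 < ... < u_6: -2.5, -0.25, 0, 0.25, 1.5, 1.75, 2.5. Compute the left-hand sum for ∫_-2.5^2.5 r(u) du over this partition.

25.953125

Subinterval widths: 2.25, 0.25, 0.25, 1.25, 0.25, 0.75.
Left endpoints: -2.5, -0.25, 0, 0.25, 1.5, 1.75.
r(-2.5) = 2.75, r(-0.25) = 3.3125, r(0) = 4, r(0.25) = 4.8125, r(1.5) = 10.75, r(1.75) = 12.3125.
Sum = Σ Δu_i · r(u_i).
Sum = 25.953125.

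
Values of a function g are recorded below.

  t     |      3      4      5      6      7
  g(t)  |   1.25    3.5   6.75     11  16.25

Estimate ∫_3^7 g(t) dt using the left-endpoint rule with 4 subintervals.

22.5

Δt = 1.
Sum = 1·[1.25 + 3.5 + 6.75 + 11] = 22.5.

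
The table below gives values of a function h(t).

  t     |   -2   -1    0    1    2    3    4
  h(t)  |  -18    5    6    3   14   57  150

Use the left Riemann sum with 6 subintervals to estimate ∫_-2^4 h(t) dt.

67

Δt = 1.
Sum = 1·[(-18) + 5 + 6 + 3 + 14 + 57] = 67.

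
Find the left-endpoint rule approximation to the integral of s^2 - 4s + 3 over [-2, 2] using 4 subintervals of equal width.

26

Δs = (2 − (-2))/4 = 1.
Left endpoints: -2, -1, 0, 1.
f(-2) = 15, f(-1) = 8, f(0) = 3, f(1) = 0.
Sum = Δs · [f(-2) + f(-1) + f(0) + f(1)].
Sum = 26.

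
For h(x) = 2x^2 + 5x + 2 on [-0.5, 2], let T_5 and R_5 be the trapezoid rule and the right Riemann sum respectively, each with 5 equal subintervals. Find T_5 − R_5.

-5

T_5 = 20.
R_5 = 25.
T_5 − R_5 = -5.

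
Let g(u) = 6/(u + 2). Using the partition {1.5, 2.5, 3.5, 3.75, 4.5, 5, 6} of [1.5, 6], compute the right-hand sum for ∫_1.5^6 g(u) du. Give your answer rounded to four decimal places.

4.5560

Subinterval widths: 1, 1, 0.25, 0.75, 0.5, 1.
Right endpoints: 2.5, 3.5, 3.75, 4.5, 5, 6.
g(2.5) = 4/3, g(3.5) = 12/11, g(3.75) = 24/23, g(4.5) = 12/13, g(5) = 6/7, g(6) = 0.75.
Sum = Σ Δu_i · g(u_i).
Sum ≈ 4.5560.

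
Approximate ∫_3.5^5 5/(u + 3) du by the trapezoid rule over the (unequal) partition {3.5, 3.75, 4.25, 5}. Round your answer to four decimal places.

1.0393

Subinterval widths: 0.25, 0.5, 0.75.
f(3.5) = 10/13, f(3.75) = 20/27, f(4.25) = 20/29, f(5) = 0.625.
On each subinterval the trapezoid contributes (Δu_i/2)·[f(u_{i-1}) + f(u_i)].
Sum ≈ 1.0393.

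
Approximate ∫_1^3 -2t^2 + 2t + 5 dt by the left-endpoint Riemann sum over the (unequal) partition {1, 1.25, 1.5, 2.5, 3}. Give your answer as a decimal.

Subinterval widths: 0.25, 0.25, 1, 0.5.
Left endpoints: 1, 1.25, 1.5, 2.5.
f(1) = 5, f(1.25) = 4.375, f(1.5) = 3.5, f(2.5) = -2.5.
Sum = Σ Δt_i · f(t_i).
Sum = 4.59375.

4.59375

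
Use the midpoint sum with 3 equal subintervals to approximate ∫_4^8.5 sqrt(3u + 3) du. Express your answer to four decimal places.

20.9107

Δu = (8.5 − 4)/3 = 1.5.
Midpoints: 4.75, 6.25, 7.75.
f(4.75) ≈ 4.1533, f(6.25) ≈ 4.6637, f(7.75) ≈ 5.1235.
Sum = Δu · [f(4.75) + f(6.25) + f(7.75)].
Sum ≈ 20.9107.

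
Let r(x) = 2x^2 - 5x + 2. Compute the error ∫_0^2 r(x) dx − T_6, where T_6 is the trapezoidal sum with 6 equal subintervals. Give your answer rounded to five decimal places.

-0.07407

Exact integral: ∫_0^2 r(x) dx ≈ -0.6666667.
T_6 ≈ -0.5925926.
Error ≈ -0.6666667 − (-0.5925926) ≈ -0.07407.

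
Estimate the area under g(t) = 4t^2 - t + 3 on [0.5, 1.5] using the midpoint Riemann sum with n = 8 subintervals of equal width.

Δt = (1.5 − 0.5)/8 = 0.125.
Midpoints: 0.5625, 0.6875, 0.8125, 0.9375, 1.0625, 1.1875, 1.3125, 1.4375.
g(0.5625) = 3.703125, g(0.6875) = 4.203125, g(0.8125) = 4.828125, g(0.9375) = 5.578125, g(1.0625) = 6.453125, g(1.1875) = 7.453125, g(1.3125) = 8.578125, g(1.4375) = 9.828125.
Sum = Δt · [g(0.5625) + g(0.6875) + g(0.8125) + ...].
Sum = 6.328125.

6.328125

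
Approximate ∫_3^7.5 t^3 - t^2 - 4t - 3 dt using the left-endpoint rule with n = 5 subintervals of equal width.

391.77

Δt = (7.5 − 3)/5 = 0.9.
Left endpoints: 3, 3.9, 4.8, 5.7, 6.6.
f(3) = 3, f(3.9) = 25.509, f(4.8) = 65.352, f(5.7) = 126.903, f(6.6) = 214.536.
Sum = Δt · [f(3) + f(3.9) + f(4.8) + f(5.7) + f(6.6)].
Sum = 391.77.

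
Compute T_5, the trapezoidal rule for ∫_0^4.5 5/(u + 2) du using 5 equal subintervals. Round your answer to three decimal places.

Δu = (4.5 − 0)/5 = 0.9.
f(0) = 2.5, f(0.9) = 50/29, f(1.8) = 25/19, f(2.7) = 50/47, f(3.6) = 25/28, f(4.5) = 10/13.
T_5 = (Δu/2)·[f(u_0) + 2f(u_1) + ... + 2f(u_{4}) + f(u_5)].
Sum ≈ 5.968.

5.968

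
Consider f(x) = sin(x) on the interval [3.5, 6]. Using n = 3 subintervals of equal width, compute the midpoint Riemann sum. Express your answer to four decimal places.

Δx = (6 − 3.5)/3 = 5/6.
Midpoints: 47/12, 4.75, 67/12.
f(47/12) ≈ -0.6998, f(4.75) ≈ -0.9993, f(67/12) ≈ -0.6441.
Sum = Δx · [f(47/12) + f(4.75) + f(67/12)].
Sum ≈ -1.9526.

-1.9526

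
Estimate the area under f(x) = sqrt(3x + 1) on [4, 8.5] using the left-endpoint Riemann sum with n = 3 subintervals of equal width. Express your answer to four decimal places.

18.7189

Δx = (8.5 − 4)/3 = 1.5.
Left endpoints: 4, 5.5, 7.
f(4) ≈ 3.6056, f(5.5) ≈ 4.1833, f(7) ≈ 4.6904.
Sum = Δx · [f(4) + f(5.5) + f(7)].
Sum ≈ 18.7189.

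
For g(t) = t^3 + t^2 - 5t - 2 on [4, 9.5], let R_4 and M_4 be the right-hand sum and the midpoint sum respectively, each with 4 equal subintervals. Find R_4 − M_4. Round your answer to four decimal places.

632.8276

R_4 ≈ 2654.512695.
M_4 ≈ 2021.685059.
R_4 − M_4 ≈ 632.8276.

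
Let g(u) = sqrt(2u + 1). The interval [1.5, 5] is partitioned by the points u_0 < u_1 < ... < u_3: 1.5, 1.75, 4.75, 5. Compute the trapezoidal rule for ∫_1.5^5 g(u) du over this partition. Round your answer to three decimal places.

Subinterval widths: 0.25, 3, 0.25.
g(1.5) ≈ 2.000, g(1.75) ≈ 2.121, g(4.75) ≈ 3.240, g(5) ≈ 3.317.
On each subinterval the trapezoid contributes (Δu_i/2)·[g(u_{i-1}) + g(u_i)].
Sum ≈ 9.377.

9.377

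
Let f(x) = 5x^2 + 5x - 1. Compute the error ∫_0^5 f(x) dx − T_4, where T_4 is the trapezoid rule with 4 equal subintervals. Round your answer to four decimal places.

-6.5104

Exact integral: ∫_0^5 f(x) dx ≈ 265.833333.
T_4 = 272.34375.
Error ≈ 265.833333 − 272.34375 ≈ -6.5104.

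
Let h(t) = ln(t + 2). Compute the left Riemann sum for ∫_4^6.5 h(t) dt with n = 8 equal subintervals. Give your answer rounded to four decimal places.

Δt = (6.5 − 4)/8 = 0.3125.
Left endpoints: 4, 4.3125, 4.625, 4.9375, 5.25, 5.5625, 5.875, 6.1875.
h(4) ≈ 1.7918, h(4.3125) ≈ 1.8425, h(4.625) ≈ 1.8909, h(4.9375) ≈ 1.9369, h(5.25) ≈ 1.9810, h(5.5625) ≈ 2.0232, h(5.875) ≈ 2.0637, h(6.1875) ≈ 2.1026.
Sum = Δt · [h(4) + h(4.3125) + h(4.625) + ...].
Sum ≈ 4.8852.

4.8852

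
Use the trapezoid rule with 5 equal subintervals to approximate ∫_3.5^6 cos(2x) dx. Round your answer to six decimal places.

Δx = (6 − 3.5)/5 = 0.5.
f(3.5) ≈ 0.753902, f(4) ≈ -0.145500, f(4.5) ≈ -0.911130, f(5) ≈ -0.839072, f(5.5) ≈ 0.004426, f(6) ≈ 0.843854.
T_5 = (Δx/2)·[f(x_0) + 2f(x_1) + ... + 2f(x_{4}) + f(x_5)].
Sum ≈ -0.546199.

-0.546199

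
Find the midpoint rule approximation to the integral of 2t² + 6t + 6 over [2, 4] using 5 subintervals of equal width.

85.28

Δt = (4 − 2)/5 = 0.4.
Midpoints: 2.2, 2.6, 3, 3.4, 3.8.
f(2.2) = 28.88, f(2.6) = 35.12, f(3) = 42, f(3.4) = 49.52, f(3.8) = 57.68.
Sum = Δt · [f(2.2) + f(2.6) + f(3) + f(3.4) + f(3.8)].
Sum = 85.28.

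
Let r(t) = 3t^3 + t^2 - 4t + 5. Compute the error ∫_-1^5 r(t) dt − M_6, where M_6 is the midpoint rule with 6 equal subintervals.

Exact integral: ∫_-1^5 r(t) dt = 492.
M_6 = 482.5.
Error = 492 − 482.5 = 9.5.

9.5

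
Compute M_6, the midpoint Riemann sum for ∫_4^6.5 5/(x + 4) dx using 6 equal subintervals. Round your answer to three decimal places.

Δx = (6.5 − 4)/6 = 5/12.
Midpoints: 101/24, 4.625, 121/24, 131/24, 5.875, 151/24.
f(101/24) = 120/197, f(4.625) = 40/69, f(121/24) = 120/217, f(131/24) = 120/227, f(5.875) = 40/79, f(151/24) = 120/247.
Sum = Δx · [f(101/24) + f(4.625) + f(121/24) + ...].
Sum ≈ 1.359.

1.359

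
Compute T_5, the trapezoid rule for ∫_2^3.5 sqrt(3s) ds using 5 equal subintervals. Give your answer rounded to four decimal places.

Δs = (3.5 − 2)/5 = 0.3.
f(2) ≈ 2.4495, f(2.3) ≈ 2.6268, f(2.6) ≈ 2.7928, f(2.9) ≈ 2.9496, f(3.2) ≈ 3.0984, f(3.5) ≈ 3.2404.
T_5 = (Δs/2)·[f(s_0) + 2f(s_1) + ... + 2f(s_{4}) + f(s_5)].
Sum ≈ 4.2938.

4.2938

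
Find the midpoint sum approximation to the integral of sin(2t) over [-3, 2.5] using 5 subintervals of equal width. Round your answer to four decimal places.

0.4175

Δt = (2.5 − (-3))/5 = 1.1.
Midpoints: -2.45, -1.35, -0.25, 0.85, 1.95.
f(-2.45) ≈ 0.9825, f(-1.35) ≈ -0.4274, f(-0.25) ≈ -0.4794, f(0.85) ≈ 0.9917, f(1.95) ≈ -0.6878.
Sum = Δt · [f(-2.45) + f(-1.35) + f(-0.25) + f(0.85) + f(1.95)].
Sum ≈ 0.4175.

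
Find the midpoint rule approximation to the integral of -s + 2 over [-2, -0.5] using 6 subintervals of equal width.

Δs = (-0.5 − (-2))/6 = 0.25.
Midpoints: -1.875, -1.625, -1.375, -1.125, -0.875, -0.625.
f(-1.875) = 3.875, f(-1.625) = 3.625, f(-1.375) = 3.375, f(-1.125) = 3.125, f(-0.875) = 2.875, f(-0.625) = 2.625.
Sum = Δs · [f(-1.875) + f(-1.625) + f(-1.375) + ...].
Sum = 4.875.

4.875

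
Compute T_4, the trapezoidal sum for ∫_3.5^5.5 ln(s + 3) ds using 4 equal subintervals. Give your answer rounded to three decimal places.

Δs = (5.5 − 3.5)/4 = 0.5.
f(3.5) ≈ 1.872, f(4) ≈ 1.946, f(4.5) ≈ 2.015, f(5) ≈ 2.079, f(5.5) ≈ 2.140.
T_4 = (Δs/2)·[f(s_0) + 2f(s_1) + 2f(s_2) + 2f(s_3) + f(s_4)].
Sum ≈ 4.023.

4.023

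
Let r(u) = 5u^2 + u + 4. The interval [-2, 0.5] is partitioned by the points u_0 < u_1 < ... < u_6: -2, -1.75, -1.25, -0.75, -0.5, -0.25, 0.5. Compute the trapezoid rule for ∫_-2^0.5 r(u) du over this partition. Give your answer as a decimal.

22.265625

Subinterval widths: 0.25, 0.5, 0.5, 0.25, 0.25, 0.75.
r(-2) = 22, r(-1.75) = 17.5625, r(-1.25) = 10.5625, r(-0.75) = 6.0625, r(-0.5) = 4.75, r(-0.25) = 4.0625, r(0.5) = 5.75.
On each subinterval the trapezoid contributes (Δu_i/2)·[r(u_{i-1}) + r(u_i)].
Sum = 22.265625.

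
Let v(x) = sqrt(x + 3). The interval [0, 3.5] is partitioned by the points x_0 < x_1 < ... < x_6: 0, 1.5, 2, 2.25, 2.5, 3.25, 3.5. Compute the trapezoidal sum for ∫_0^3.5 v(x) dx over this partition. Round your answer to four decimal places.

7.5730

Subinterval widths: 1.5, 0.5, 0.25, 0.25, 0.75, 0.25.
v(0) ≈ 1.7321, v(1.5) ≈ 2.1213, v(2) ≈ 2.2361, v(2.25) ≈ 2.2913, v(2.5) ≈ 2.3452, v(3.25) ≈ 2.5000, v(3.5) ≈ 2.5495.
On each subinterval the trapezoid contributes (Δx_i/2)·[v(x_{i-1}) + v(x_i)].
Sum ≈ 7.5730.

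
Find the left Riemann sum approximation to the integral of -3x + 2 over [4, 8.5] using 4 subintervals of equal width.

Δx = (8.5 − 4)/4 = 1.125.
Left endpoints: 4, 5.125, 6.25, 7.375.
f(4) = -10, f(5.125) = -13.375, f(6.25) = -16.75, f(7.375) = -20.125.
Sum = Δx · [f(4) + f(5.125) + f(6.25) + f(7.375)].
Sum = -67.78125.

-67.78125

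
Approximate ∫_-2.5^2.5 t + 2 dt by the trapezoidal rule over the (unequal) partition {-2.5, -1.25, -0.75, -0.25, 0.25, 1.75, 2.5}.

Subinterval widths: 1.25, 0.5, 0.5, 0.5, 1.5, 0.75.
f(-2.5) = -0.5, f(-1.25) = 0.75, f(-0.75) = 1.25, f(-0.25) = 1.75, f(0.25) = 2.25, f(1.75) = 3.75, f(2.5) = 4.5.
On each subinterval the trapezoid contributes (Δt_i/2)·[f(t_{i-1}) + f(t_i)].
Sum = 10.

10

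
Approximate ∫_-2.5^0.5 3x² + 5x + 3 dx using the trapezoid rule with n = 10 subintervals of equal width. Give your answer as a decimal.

9.885

Δx = (0.5 − (-2.5))/10 = 0.3.
f(-2.5) = 9.25, f(-2.2) = 6.52, f(-1.9) = 4.33, f(-1.6) = 2.68, f(-1.3) = 1.57, f(-1) = 1, f(-0.7) = 0.97, f(-0.4) = 1.48, f(-0.1) = 2.53, f(0.2) = 4.12, f(0.5) = 6.25.
T_10 = (Δx/2)·[f(x_0) + 2f(x_1) + ... + 2f(x_{9}) + f(x_10)].
Sum = 9.885.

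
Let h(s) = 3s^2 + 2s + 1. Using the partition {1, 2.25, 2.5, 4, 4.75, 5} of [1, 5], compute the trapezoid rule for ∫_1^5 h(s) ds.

Subinterval widths: 1.25, 0.25, 1.5, 0.75, 0.25.
h(1) = 6, h(2.25) = 20.6875, h(2.5) = 24.75, h(4) = 57, h(4.75) = 78.1875, h(5) = 86.
On each subinterval the trapezoid contributes (Δs_i/2)·[h(s_{i-1}) + h(s_i)].
Sum = 154.890625.

154.890625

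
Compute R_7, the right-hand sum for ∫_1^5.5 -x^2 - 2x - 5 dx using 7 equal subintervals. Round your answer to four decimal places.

-119.4796

Δx = (5.5 − 1)/7 = 9/14.
Right endpoints: 23/14, 16/7, 41/14, 25/7, 59/14, 34/7, 5.5.
f(23/14) = -2153/196, f(16/7) = -725/49, f(41/14) = -3809/196, f(25/7) = -1220/49, f(59/14) = -6113/196, f(34/7) = -1877/49, f(5.5) = -46.25.
Sum = Δx · [f(23/14) + f(16/7) + f(41/14) + ...].
Sum ≈ -119.4796.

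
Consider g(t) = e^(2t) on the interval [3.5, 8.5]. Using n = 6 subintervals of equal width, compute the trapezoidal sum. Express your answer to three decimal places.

14751092.412

Δt = (8.5 − 3.5)/6 = 5/6.
g(3.5) ≈ 1096.633, g(13/3) ≈ 5806.113, g(31/6) ≈ 30740.409, g(6) ≈ 162754.791, g(41/6) ≈ 861703.624, g(23/3) ≈ 4562281.263, g(8.5) ≈ 24154952.754.
T_6 = (Δt/2)·[g(t_0) + 2g(t_1) + ... + 2g(t_{5}) + g(t_6)].
Sum ≈ 14751092.412.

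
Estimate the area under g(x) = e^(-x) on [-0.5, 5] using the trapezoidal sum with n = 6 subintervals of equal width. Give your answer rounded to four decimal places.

1.7554

Δx = (5 − (-0.5))/6 = 11/12.
g(-0.5) ≈ 1.6487, g(5/12) ≈ 0.6592, g(4/3) ≈ 0.2636, g(2.25) ≈ 0.1054, g(19/6) ≈ 0.0421, g(49/12) ≈ 0.0169, g(5) ≈ 0.0067.
T_6 = (Δx/2)·[g(x_0) + 2g(x_1) + ... + 2g(x_{5}) + g(x_6)].
Sum ≈ 1.7554.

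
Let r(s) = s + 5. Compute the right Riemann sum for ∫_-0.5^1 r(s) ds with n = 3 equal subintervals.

8.25

Δs = (1 − (-0.5))/3 = 0.5.
Right endpoints: 0, 0.5, 1.
r(0) = 5, r(0.5) = 5.5, r(1) = 6.
Sum = Δs · [r(0) + r(0.5) + r(1)].
Sum = 8.25.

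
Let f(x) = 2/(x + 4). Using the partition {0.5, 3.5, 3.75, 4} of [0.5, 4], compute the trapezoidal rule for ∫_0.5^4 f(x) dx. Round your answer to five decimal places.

1.19577

Subinterval widths: 3, 0.25, 0.25.
f(0.5) = 4/9, f(3.5) = 4/15, f(3.75) = 8/31, f(4) = 0.25.
On each subinterval the trapezoid contributes (Δx_i/2)·[f(x_{i-1}) + f(x_i)].
Sum ≈ 1.19577.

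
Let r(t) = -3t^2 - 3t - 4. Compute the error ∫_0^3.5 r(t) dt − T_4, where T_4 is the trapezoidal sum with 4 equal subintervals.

Exact integral: ∫_0^3.5 r(t) dt = -75.25.
T_4 = -76.58984375.
Error = -75.25 − (-76.58984375) = 1.33984375.

1.33984375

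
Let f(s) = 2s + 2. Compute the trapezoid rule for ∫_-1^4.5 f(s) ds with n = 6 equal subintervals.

Δs = (4.5 − (-1))/6 = 11/12.
f(-1) = 0, f(-1/12) = 11/6, f(5/6) = 11/3, f(1.75) = 5.5, f(8/3) = 22/3, f(43/12) = 55/6, f(4.5) = 11.
T_6 = (Δs/2)·[f(s_0) + 2f(s_1) + ... + 2f(s_{5}) + f(s_6)].
Sum = 30.25.

30.25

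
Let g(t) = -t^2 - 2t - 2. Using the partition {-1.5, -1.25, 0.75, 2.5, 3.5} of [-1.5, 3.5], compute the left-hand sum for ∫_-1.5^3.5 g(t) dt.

-22.796875

Subinterval widths: 0.25, 2, 1.75, 1.
Left endpoints: -1.5, -1.25, 0.75, 2.5.
g(-1.5) = -1.25, g(-1.25) = -1.0625, g(0.75) = -4.0625, g(2.5) = -13.25.
Sum = Σ Δt_i · g(t_i).
Sum = -22.796875.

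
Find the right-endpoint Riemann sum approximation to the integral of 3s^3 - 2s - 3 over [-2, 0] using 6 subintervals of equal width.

Δs = (0 − (-2))/6 = 1/3.
Right endpoints: -5/3, -4/3, -1, -2/3, -1/3, 0.
f(-5/3) = -122/9, f(-4/3) = -67/9, f(-1) = -4, f(-2/3) = -23/9, f(-1/3) = -22/9, f(0) = -3.
Sum = Δs · [f(-5/3) + f(-4/3) + f(-1) + ...].
Sum = -11.

-11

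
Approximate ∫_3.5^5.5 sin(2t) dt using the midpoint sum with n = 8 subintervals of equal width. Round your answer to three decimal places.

Δt = (5.5 − 3.5)/8 = 0.25.
Midpoints: 3.625, 3.875, 4.125, 4.375, 4.625, 4.875, 5.125, 5.375.
f(3.625) ≈ 0.823, f(3.875) ≈ 0.995, f(4.125) ≈ 0.923, f(4.375) ≈ 0.625, f(4.625) ≈ 0.174, f(4.875) ≈ -0.320, f(5.125) ≈ -0.735, f(5.375) ≈ -0.970.
Sum = Δt · [f(3.625) + f(3.875) + f(4.125) + ...].
Sum ≈ 0.379.

0.379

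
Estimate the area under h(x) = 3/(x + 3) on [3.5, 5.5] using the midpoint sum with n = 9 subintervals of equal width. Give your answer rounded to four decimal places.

0.8047

Δx = (5.5 − 3.5)/9 = 2/9.
Midpoints: 65/18, 23/6, 73/18, 77/18, 4.5, 85/18, 89/18, 31/6, 97/18.
h(65/18) = 54/119, h(23/6) = 18/41, h(73/18) = 54/127, h(77/18) = 54/131, h(4.5) = 0.4, h(85/18) = 54/139, h(89/18) = 54/143, h(31/6) = 18/49, h(97/18) = 54/151.
Sum = Δx · [h(65/18) + h(23/6) + h(73/18) + ...].
Sum ≈ 0.8047.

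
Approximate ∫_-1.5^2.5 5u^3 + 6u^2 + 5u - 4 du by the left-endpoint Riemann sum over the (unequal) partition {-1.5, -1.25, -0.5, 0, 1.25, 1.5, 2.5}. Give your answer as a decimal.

Subinterval widths: 0.25, 0.75, 0.5, 1.25, 0.25, 1.
Left endpoints: -1.5, -1.25, -0.5, 0, 1.25, 1.5.
f(-1.5) = -14.875, f(-1.25) = -10.640625, f(-0.5) = -5.625, f(0) = -4, f(1.25) = 21.390625, f(1.5) = 33.875.
Sum = Σ Δu_i · f(u_i).
Sum = 19.7109375.

19.7109375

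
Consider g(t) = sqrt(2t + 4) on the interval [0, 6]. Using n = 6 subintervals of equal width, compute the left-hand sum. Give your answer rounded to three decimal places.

Δt = (6 − 0)/6 = 1.
Left endpoints: 0, 1, 2, 3, 4, 5.
g(0) ≈ 2.000, g(1) ≈ 2.449, g(2) ≈ 2.828, g(3) ≈ 3.162, g(4) ≈ 3.464, g(5) ≈ 3.742.
Sum = Δt · [g(0) + g(1) + g(2) + ...].
Sum ≈ 17.646.

17.646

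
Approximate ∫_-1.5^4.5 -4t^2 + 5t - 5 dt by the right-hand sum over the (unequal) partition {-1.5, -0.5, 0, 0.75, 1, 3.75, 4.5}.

Subinterval widths: 1, 0.5, 0.75, 0.25, 2.75, 0.75.
Right endpoints: -0.5, 0, 0.75, 1, 3.75, 4.5.
f(-0.5) = -8.5, f(0) = -5, f(0.75) = -3.5, f(1) = -4, f(3.75) = -42.5, f(4.5) = -63.5.
Sum = Σ Δt_i · f(t_i).
Sum = -179.125.

-179.125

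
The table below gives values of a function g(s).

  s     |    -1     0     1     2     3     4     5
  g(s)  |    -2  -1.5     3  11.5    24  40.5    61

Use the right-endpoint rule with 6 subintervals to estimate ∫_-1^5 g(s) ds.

Δs = 1.
Sum = 1·[(-1.5) + 3 + 11.5 + 24 + 40.5 + 61] = 138.5.

138.5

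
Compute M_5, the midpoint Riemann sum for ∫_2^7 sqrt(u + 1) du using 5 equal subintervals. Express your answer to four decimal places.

11.6255

Δu = (7 − 2)/5 = 1.
Midpoints: 2.5, 3.5, 4.5, 5.5, 6.5.
f(2.5) ≈ 1.8708, f(3.5) ≈ 2.1213, f(4.5) ≈ 2.3452, f(5.5) ≈ 2.5495, f(6.5) ≈ 2.7386.
Sum = Δu · [f(2.5) + f(3.5) + f(4.5) + f(5.5) + f(6.5)].
Sum ≈ 11.6255.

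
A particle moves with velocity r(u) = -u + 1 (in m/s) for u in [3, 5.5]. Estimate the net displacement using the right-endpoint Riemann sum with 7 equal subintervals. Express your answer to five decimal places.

-8.57143

Δu = (5.5 − 3)/7 = 5/14.
Right endpoints: 47/14, 26/7, 57/14, 31/7, 67/14, 36/7, 5.5.
r(47/14) = -33/14, r(26/7) = -19/7, r(57/14) = -43/14, r(31/7) = -24/7, r(67/14) = -53/14, r(36/7) = -29/7, r(5.5) = -4.5.
Sum = Δu · [r(47/14) + r(26/7) + r(57/14) + ...].
Sum ≈ -8.57143.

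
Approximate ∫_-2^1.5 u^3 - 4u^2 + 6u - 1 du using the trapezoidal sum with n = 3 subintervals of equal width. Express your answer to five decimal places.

Δu = (1.5 − (-2))/3 = 7/6.
f(-2) = -37, f(-5/6) = -2021/216, f(1/3) = 16/27, f(1.5) = 2.375.
T_3 = (Δu/2)·[f(u_0) + 2f(u_1) + 2f(u_2) + f(u_3)].
Sum ≈ -30.42245.

-30.42245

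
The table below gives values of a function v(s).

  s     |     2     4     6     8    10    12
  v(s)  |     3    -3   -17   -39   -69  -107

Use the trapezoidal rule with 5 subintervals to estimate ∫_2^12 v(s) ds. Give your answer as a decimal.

Δs = 2.
T_5 = (2/2)·[3 + 2·(-3) + 2·(-17) + 2·(-39) + 2·(-69) + (-107)] = -360.

-360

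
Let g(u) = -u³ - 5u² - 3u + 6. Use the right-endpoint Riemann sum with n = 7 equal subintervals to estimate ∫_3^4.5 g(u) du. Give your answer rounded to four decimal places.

-210.5816

Δu = (4.5 − 3)/7 = 3/14.
Right endpoints: 45/14, 24/7, 51/14, 27/7, 57/14, 30/7, 4.5.
g(45/14) = -242871/2744, g(24/7) = -35454/343, g(51/14) = -328245/2744, g(27/7) = -47109/343, g(57/14) = -429675/2744, g(30/7) = -60852/343, g(4.5) = -199.875.
Sum = Δu · [g(45/14) + g(24/7) + g(51/14) + ...].
Sum ≈ -210.5816.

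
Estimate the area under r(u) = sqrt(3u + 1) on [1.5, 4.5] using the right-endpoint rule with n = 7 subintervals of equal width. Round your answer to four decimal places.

Δu = (4.5 − 1.5)/7 = 3/7.
Right endpoints: 27/14, 33/14, 39/14, 45/14, 51/14, 57/14, 4.5.
r(27/14) ≈ 2.6049, r(33/14) ≈ 2.8410, r(39/14) ≈ 3.0589, r(45/14) ≈ 3.2623, r(51/14) ≈ 3.4538, r(57/14) ≈ 3.6351, r(4.5) ≈ 3.8079.
Sum = Δu · [r(27/14) + r(33/14) + r(39/14) + ...].
Sum ≈ 9.7132.

9.7132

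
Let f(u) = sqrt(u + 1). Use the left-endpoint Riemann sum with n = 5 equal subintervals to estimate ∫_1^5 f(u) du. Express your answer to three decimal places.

Δu = (5 − 1)/5 = 0.8.
Left endpoints: 1, 1.8, 2.6, 3.4, 4.2.
f(1) ≈ 1.414, f(1.8) ≈ 1.673, f(2.6) ≈ 1.897, f(3.4) ≈ 2.098, f(4.2) ≈ 2.280.
Sum = Δu · [f(1) + f(1.8) + f(2.6) + f(3.4) + f(4.2)].
Sum ≈ 7.490.

7.490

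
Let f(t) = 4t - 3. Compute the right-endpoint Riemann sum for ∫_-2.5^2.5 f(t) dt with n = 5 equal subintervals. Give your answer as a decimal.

Δt = (2.5 − (-2.5))/5 = 1.
Right endpoints: -1.5, -0.5, 0.5, 1.5, 2.5.
f(-1.5) = -9, f(-0.5) = -5, f(0.5) = -1, f(1.5) = 3, f(2.5) = 7.
Sum = Δt · [f(-1.5) + f(-0.5) + f(0.5) + f(1.5) + f(2.5)].
Sum = -5.

-5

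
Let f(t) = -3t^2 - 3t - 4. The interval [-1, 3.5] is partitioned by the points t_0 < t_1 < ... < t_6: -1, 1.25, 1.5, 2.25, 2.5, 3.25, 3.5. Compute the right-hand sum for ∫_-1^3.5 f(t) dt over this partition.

Subinterval widths: 2.25, 0.25, 0.75, 0.25, 0.75, 0.25.
Right endpoints: 1.25, 1.5, 2.25, 2.5, 3.25, 3.5.
f(1.25) = -12.4375, f(1.5) = -15.25, f(2.25) = -25.9375, f(2.5) = -30.25, f(3.25) = -45.4375, f(3.5) = -51.25.
Sum = Σ Δt_i · f(t_i).
Sum = -105.703125.

-105.703125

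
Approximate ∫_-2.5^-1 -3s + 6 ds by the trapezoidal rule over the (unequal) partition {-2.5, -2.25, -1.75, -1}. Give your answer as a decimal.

16.875

Subinterval widths: 0.25, 0.5, 0.75.
f(-2.5) = 13.5, f(-2.25) = 12.75, f(-1.75) = 11.25, f(-1) = 9.
On each subinterval the trapezoid contributes (Δs_i/2)·[f(s_{i-1}) + f(s_i)].
Sum = 16.875.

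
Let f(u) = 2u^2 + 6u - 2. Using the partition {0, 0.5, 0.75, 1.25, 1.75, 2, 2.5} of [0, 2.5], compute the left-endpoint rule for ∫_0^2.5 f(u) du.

Subinterval widths: 0.5, 0.25, 0.5, 0.5, 0.25, 0.5.
Left endpoints: 0, 0.5, 0.75, 1.25, 1.75, 2.
f(0) = -2, f(0.5) = 1.5, f(0.75) = 3.625, f(1.25) = 8.625, f(1.75) = 14.625, f(2) = 18.
Sum = Σ Δu_i · f(u_i).
Sum = 18.15625.

18.15625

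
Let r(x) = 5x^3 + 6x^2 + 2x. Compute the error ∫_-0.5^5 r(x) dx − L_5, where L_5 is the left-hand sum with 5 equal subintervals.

387.729375

Exact integral: ∫_-0.5^5 r(x) dx = 1056.171875.
L_5 = 668.4425.
Error = 1056.171875 − 668.4425 = 387.729375.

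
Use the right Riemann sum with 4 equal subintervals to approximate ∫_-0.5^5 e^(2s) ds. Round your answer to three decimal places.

Δs = (5 − (-0.5))/4 = 1.375.
Right endpoints: 0.875, 2.25, 3.625, 5.
f(0.875) ≈ 5.755, f(2.25) ≈ 90.017, f(3.625) ≈ 1408.105, f(5) ≈ 22026.466.
Sum = Δs · [f(0.875) + f(2.25) + f(3.625) + f(5)].
Sum ≈ 32354.221.

32354.221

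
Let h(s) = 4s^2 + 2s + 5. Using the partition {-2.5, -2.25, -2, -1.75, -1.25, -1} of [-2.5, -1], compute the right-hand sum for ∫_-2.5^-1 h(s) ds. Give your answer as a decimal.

Subinterval widths: 0.25, 0.25, 0.25, 0.5, 0.25.
Right endpoints: -2.25, -2, -1.75, -1.25, -1.
h(-2.25) = 20.75, h(-2) = 17, h(-1.75) = 13.75, h(-1.25) = 8.75, h(-1) = 7.
Sum = Σ Δs_i · h(s_i).
Sum = 19.

19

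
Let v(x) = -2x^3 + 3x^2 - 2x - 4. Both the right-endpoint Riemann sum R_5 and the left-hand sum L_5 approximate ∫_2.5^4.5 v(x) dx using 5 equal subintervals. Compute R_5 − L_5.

R_5 = -155.56.
L_5 = -110.36.
R_5 − L_5 = -45.2.

-45.2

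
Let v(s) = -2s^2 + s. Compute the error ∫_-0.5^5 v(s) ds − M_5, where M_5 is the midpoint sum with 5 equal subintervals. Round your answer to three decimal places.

Exact integral: ∫_-0.5^5 v(s) ds ≈ -71.04167.
M_5 = -69.9325.
Error ≈ -71.04167 − (-69.9325) ≈ -1.109.

-1.109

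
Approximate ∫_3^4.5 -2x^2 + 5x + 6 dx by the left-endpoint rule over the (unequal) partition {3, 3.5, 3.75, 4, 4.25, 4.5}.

-3.3125

Subinterval widths: 0.5, 0.25, 0.25, 0.25, 0.25.
Left endpoints: 3, 3.5, 3.75, 4, 4.25.
f(3) = 3, f(3.5) = -1, f(3.75) = -3.375, f(4) = -6, f(4.25) = -8.875.
Sum = Σ Δx_i · f(x_i).
Sum = -3.3125.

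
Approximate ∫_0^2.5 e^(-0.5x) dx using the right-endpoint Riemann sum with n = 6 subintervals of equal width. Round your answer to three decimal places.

1.284

Δx = (2.5 − 0)/6 = 5/12.
Right endpoints: 5/12, 5/6, 1.25, 5/3, 25/12, 2.5.
f(5/12) ≈ 0.812, f(5/6) ≈ 0.659, f(1.25) ≈ 0.535, f(5/3) ≈ 0.435, f(25/12) ≈ 0.353, f(2.5) ≈ 0.287.
Sum = Δx · [f(5/12) + f(5/6) + f(1.25) + ...].
Sum ≈ 1.284.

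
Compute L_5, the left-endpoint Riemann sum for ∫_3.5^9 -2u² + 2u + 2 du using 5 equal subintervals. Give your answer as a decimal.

Δu = (9 − 3.5)/5 = 1.1.
Left endpoints: 3.5, 4.6, 5.7, 6.8, 7.9.
f(3.5) = -15.5, f(4.6) = -31.12, f(5.7) = -51.58, f(6.8) = -76.88, f(7.9) = -107.02.
Sum = Δu · [f(3.5) + f(4.6) + f(5.7) + f(6.8) + f(7.9)].
Sum = -310.31.

-310.31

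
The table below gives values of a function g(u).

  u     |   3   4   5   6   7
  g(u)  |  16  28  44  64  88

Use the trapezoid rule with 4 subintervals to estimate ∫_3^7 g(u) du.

188

Δu = 1.
T_4 = (1/2)·[16 + 2·28 + 2·44 + 2·64 + 88] = 188.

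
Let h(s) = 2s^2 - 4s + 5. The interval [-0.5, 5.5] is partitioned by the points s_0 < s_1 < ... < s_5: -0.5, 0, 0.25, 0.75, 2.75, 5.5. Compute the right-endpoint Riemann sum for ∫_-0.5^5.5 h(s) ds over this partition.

142.96875

Subinterval widths: 0.5, 0.25, 0.5, 2, 2.75.
Right endpoints: 0, 0.25, 0.75, 2.75, 5.5.
h(0) = 5, h(0.25) = 4.125, h(0.75) = 3.125, h(2.75) = 9.125, h(5.5) = 43.5.
Sum = Σ Δs_i · h(s_i).
Sum = 142.96875.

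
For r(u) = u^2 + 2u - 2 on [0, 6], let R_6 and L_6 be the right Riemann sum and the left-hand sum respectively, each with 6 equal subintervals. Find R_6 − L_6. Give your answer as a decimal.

48

R_6 = 121.
L_6 = 73.
R_6 − L_6 = 48.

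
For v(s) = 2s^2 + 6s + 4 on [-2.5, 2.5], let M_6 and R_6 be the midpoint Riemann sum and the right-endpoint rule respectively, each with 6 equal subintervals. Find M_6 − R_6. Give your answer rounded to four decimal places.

M_6 ≈ 40.254630.
R_6 ≈ 54.490741.
M_6 − R_6 ≈ -14.2361.

-14.2361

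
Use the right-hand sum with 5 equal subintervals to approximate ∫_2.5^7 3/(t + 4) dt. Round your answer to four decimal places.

1.4964

Δt = (7 − 2.5)/5 = 0.9.
Right endpoints: 3.4, 4.3, 5.2, 6.1, 7.
f(3.4) = 15/37, f(4.3) = 30/83, f(5.2) = 15/46, f(6.1) = 30/101, f(7) = 3/11.
Sum = Δt · [f(3.4) + f(4.3) + f(5.2) + f(6.1) + f(7)].
Sum ≈ 1.4964.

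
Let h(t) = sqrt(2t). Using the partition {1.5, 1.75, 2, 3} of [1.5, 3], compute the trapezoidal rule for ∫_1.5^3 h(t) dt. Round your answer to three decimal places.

3.159

Subinterval widths: 0.25, 0.25, 1.
h(1.5) ≈ 1.732, h(1.75) ≈ 1.871, h(2) ≈ 2.000, h(3) ≈ 2.449.
On each subinterval the trapezoid contributes (Δt_i/2)·[h(t_{i-1}) + h(t_i)].
Sum ≈ 3.159.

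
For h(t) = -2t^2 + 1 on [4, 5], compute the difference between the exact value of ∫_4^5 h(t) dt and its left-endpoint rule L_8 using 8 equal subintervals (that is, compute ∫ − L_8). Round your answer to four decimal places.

Exact integral: ∫_4^5 h(t) dt ≈ -39.666667.
L_8 = -38.546875.
Error ≈ -39.666667 − (-38.546875) ≈ -1.1198.

-1.1198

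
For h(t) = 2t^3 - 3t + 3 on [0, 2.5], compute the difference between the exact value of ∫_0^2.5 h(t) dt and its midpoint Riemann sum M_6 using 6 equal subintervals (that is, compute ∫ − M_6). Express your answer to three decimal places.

0.271

Exact integral: ∫_0^2.5 h(t) dt = 17.65625.
M_6 ≈ 17.38498.
Error ≈ 17.65625 − 17.38498 ≈ 0.271.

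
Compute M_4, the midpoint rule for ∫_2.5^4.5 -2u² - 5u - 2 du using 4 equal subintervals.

Δu = (4.5 − 2.5)/4 = 0.5.
Midpoints: 2.75, 3.25, 3.75, 4.25.
f(2.75) = -30.875, f(3.25) = -39.375, f(3.75) = -48.875, f(4.25) = -59.375.
Sum = Δu · [f(2.75) + f(3.25) + f(3.75) + f(4.25)].
Sum = -89.25.

-89.25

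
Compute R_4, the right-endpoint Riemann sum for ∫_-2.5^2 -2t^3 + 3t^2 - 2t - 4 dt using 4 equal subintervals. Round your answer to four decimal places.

-11.7598

Δt = (2 − (-2.5))/4 = 1.125.
Right endpoints: -1.375, -0.25, 0.875, 2.
f(-1.375) = 9.62109375, f(-0.25) = -3.28125, f(0.875) = -4.79296875, f(2) = -12.
Sum = Δt · [f(-1.375) + f(-0.25) + f(0.875) + f(2)].
Sum ≈ -11.7598.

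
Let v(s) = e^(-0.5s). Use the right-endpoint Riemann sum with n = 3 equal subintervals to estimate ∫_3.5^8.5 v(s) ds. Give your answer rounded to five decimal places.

Δs = (8.5 − 3.5)/3 = 5/3.
Right endpoints: 31/6, 41/6, 8.5.
v(31/6) ≈ 0.07552, v(41/6) ≈ 0.03282, v(8.5) ≈ 0.01426.
Sum = Δs · [v(31/6) + v(41/6) + v(8.5)].
Sum ≈ 0.20435.

0.20435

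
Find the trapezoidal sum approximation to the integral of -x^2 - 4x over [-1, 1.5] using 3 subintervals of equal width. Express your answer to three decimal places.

-4.248

Δx = (1.5 − (-1))/3 = 5/6.
f(-1) = 3, f(-1/6) = 23/36, f(2/3) = -28/9, f(1.5) = -8.25.
T_3 = (Δx/2)·[f(x_0) + 2f(x_1) + 2f(x_2) + f(x_3)].
Sum ≈ -4.248.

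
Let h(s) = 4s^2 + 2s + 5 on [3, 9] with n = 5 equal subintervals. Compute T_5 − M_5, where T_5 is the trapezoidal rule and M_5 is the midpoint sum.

8.64

T_5 = 1043.76.
M_5 = 1035.12.
T_5 − M_5 = 8.64.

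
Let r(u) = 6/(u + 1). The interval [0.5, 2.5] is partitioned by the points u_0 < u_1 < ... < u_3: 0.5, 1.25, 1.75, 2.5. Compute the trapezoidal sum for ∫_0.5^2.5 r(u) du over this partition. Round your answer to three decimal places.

5.173

Subinterval widths: 0.75, 0.5, 0.75.
r(0.5) = 4, r(1.25) = 8/3, r(1.75) = 24/11, r(2.5) = 12/7.
On each subinterval the trapezoid contributes (Δu_i/2)·[r(u_{i-1}) + r(u_i)].
Sum ≈ 5.173.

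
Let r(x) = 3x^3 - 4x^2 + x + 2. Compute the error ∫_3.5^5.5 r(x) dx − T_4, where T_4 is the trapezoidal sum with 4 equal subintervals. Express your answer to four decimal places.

-3.0417

Exact integral: ∫_3.5^5.5 r(x) dx ≈ 422.083333.
T_4 = 425.125.
Error ≈ 422.083333 − 425.125 ≈ -3.0417.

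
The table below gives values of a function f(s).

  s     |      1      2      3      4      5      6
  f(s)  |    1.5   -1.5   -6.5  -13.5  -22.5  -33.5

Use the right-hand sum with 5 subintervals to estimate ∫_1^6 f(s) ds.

Δs = 1.
Sum = 1·[(-1.5) + (-6.5) + (-13.5) + (-22.5) + (-33.5)] = -77.5.

-77.5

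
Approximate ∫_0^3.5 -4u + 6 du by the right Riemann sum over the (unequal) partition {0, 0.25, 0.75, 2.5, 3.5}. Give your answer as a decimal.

-12.25

Subinterval widths: 0.25, 0.5, 1.75, 1.
Right endpoints: 0.25, 0.75, 2.5, 3.5.
f(0.25) = 5, f(0.75) = 3, f(2.5) = -4, f(3.5) = -8.
Sum = Σ Δu_i · f(u_i).
Sum = -12.25.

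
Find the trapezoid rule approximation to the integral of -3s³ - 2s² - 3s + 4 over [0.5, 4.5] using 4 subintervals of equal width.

Δs = (4.5 − 0.5)/4 = 1.
f(0.5) = 1.625, f(1.5) = -15.125, f(2.5) = -62.875, f(3.5) = -159.625, f(4.5) = -323.375.
T_4 = (Δs/2)·[f(s_0) + 2f(s_1) + 2f(s_2) + 2f(s_3) + f(s_4)].
Sum = -398.5.

-398.5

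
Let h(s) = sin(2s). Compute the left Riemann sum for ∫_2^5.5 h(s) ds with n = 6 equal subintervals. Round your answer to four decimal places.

-0.2199

Δs = (5.5 − 2)/6 = 7/12.
Left endpoints: 2, 31/12, 19/6, 3.75, 13/3, 59/12.
h(2) ≈ -0.7568, h(31/12) ≈ -0.8986, h(19/6) ≈ 0.0501, h(3.75) ≈ 0.9380, h(13/3) ≈ 0.6876, h(59/12) ≈ -0.3973.
Sum = Δs · [h(2) + h(31/12) + h(19/6) + ...].
Sum ≈ -0.2199.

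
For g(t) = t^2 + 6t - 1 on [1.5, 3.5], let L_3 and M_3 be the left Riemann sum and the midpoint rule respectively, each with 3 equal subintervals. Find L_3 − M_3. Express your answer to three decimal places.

L_3 ≈ 33.98148.
M_3 ≈ 41.09259.
L_3 − M_3 ≈ -7.111.

-7.111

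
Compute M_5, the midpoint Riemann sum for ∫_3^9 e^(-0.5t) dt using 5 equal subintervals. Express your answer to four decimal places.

0.4177

Δt = (9 − 3)/5 = 1.2.
Midpoints: 3.6, 4.8, 6, 7.2, 8.4.
f(3.6) ≈ 0.1653, f(4.8) ≈ 0.0907, f(6) ≈ 0.0498, f(7.2) ≈ 0.0273, f(8.4) ≈ 0.0150.
Sum = Δt · [f(3.6) + f(4.8) + f(6) + f(7.2) + f(8.4)].
Sum ≈ 0.4177.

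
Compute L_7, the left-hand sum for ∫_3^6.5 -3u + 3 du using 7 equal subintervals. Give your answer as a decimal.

-36.75

Δu = (6.5 − 3)/7 = 0.5.
Left endpoints: 3, 3.5, 4, 4.5, 5, 5.5, 6.
f(3) = -6, f(3.5) = -7.5, f(4) = -9, f(4.5) = -10.5, f(5) = -12, f(5.5) = -13.5, f(6) = -15.
Sum = Δu · [f(3) + f(3.5) + f(4) + ...].
Sum = -36.75.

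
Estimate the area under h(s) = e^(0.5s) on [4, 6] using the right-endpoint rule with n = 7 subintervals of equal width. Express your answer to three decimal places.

27.250

Δs = (6 − 4)/7 = 2/7.
Right endpoints: 30/7, 32/7, 34/7, 36/7, 38/7, 40/7, 6.
h(30/7) ≈ 8.524, h(32/7) ≈ 9.833, h(34/7) ≈ 11.343, h(36/7) ≈ 13.085, h(38/7) ≈ 15.094, h(40/7) ≈ 17.412, h(6) ≈ 20.086.
Sum = Δs · [h(30/7) + h(32/7) + h(34/7) + ...].
Sum ≈ 27.250.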